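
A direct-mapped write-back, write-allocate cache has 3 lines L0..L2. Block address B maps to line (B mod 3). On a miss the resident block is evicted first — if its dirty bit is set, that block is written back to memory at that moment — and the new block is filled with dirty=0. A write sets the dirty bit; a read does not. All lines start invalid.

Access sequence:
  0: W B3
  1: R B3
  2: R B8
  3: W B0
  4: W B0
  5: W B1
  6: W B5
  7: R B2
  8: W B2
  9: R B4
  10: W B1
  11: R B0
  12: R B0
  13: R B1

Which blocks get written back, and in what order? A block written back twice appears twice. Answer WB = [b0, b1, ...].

WB = [3, 5, 1]

  0 | W B3 → L0 miss [D]
  1 | R B3 → L0 hit [D]
  2 | R B8 → L2 miss [-]
  3 | W B0 → L0 miss wb→B3 [D]
  4 | W B0 → L0 hit [D]
  5 | W B1 → L1 miss [D]
  6 | W B5 → L2 miss [D]
  7 | R B2 → L2 miss wb→B5 [-]
  8 | W B2 → L2 hit [D]
  9 | R B4 → L1 miss wb→B1 [-]
  10 | W B1 → L1 miss [D]
  11 | R B0 → L0 hit [D]
  12 | R B0 → L0 hit [D]
  13 | R B1 → L1 hit [D]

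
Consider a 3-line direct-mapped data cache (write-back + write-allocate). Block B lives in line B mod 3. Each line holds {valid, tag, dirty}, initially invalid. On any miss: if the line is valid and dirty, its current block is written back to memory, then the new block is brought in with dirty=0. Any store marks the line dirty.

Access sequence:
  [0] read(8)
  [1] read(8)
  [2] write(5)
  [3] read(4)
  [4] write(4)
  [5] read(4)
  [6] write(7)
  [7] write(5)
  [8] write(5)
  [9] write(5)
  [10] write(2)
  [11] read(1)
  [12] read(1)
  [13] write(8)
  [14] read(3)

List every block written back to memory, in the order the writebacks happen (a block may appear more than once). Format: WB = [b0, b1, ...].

WB = [4, 5, 7, 2]

0: R B8 -> L2 miss  d=-]
1: R B8 -> L2 hit  d=-]
2: W B5 -> L2 miss  d=D]
3: R B4 -> L1 miss  d=-]
4: W B4 -> L1 hit  d=D]
5: R B4 -> L1 hit  d=D]
6: W B7 -> L1 miss wb->B4  d=D]
7: W B5 -> L2 hit  d=D]
8: W B5 -> L2 hit  d=D]
9: W B5 -> L2 hit  d=D]
10: W B2 -> L2 miss wb->B5  d=D]
11: R B1 -> L1 miss wb->B7  d=-]
12: R B1 -> L1 hit  d=-]
13: W B8 -> L2 miss wb->B2  d=D]
14: R B3 -> L0 miss  d=-]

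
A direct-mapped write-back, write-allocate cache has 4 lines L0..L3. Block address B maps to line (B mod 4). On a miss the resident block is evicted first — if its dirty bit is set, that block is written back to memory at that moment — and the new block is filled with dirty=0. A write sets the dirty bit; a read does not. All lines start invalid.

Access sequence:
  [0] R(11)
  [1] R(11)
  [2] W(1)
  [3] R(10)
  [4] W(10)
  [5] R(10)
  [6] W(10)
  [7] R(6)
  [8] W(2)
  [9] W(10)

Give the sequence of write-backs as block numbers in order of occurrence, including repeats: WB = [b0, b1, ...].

0: R B11 -> L3 miss  d=-]
1: R B11 -> L3 hit  d=-]
2: W B1 -> L1 miss  d=D]
3: R B10 -> L2 miss  d=-]
4: W B10 -> L2 hit  d=D]
5: R B10 -> L2 hit  d=D]
6: W B10 -> L2 hit  d=D]
7: R B6 -> L2 miss wb->B10  d=-]
8: W B2 -> L2 miss  d=D]
9: W B10 -> L2 miss wb->B2  d=D]

WB = [10, 2]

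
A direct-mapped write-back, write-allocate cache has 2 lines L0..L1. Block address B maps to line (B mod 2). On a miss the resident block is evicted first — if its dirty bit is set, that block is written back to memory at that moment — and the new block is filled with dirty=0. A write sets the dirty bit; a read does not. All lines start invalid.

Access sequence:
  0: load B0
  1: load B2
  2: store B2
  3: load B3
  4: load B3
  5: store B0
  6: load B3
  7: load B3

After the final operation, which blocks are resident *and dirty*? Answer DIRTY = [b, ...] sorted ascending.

0: R B0 → L0 miss [-]
1: R B2 → L0 miss [-]
2: W B2 → L0 hit [D]
3: R B3 → L1 miss [-]
4: R B3 → L1 hit [-]
5: W B0 → L0 miss wb→B2 [D]
6: R B3 → L1 hit [-]
7: R B3 → L1 hit [-]

DIRTY = [0]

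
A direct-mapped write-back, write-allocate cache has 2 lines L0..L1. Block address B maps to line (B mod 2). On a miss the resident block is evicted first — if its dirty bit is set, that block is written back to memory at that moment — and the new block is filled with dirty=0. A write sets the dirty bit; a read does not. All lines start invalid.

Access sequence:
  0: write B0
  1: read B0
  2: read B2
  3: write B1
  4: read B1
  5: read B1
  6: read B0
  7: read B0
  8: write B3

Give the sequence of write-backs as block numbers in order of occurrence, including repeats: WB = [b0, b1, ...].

0: W B0 -> L0 miss  d=D]
1: R B0 -> L0 hit  d=D]
2: R B2 -> L0 miss wb->B0  d=-]
3: W B1 -> L1 miss  d=D]
4: R B1 -> L1 hit  d=D]
5: R B1 -> L1 hit  d=D]
6: R B0 -> L0 miss  d=-]
7: R B0 -> L0 hit  d=-]
8: W B3 -> L1 miss wb->B1  d=D]

WB = [0, 1]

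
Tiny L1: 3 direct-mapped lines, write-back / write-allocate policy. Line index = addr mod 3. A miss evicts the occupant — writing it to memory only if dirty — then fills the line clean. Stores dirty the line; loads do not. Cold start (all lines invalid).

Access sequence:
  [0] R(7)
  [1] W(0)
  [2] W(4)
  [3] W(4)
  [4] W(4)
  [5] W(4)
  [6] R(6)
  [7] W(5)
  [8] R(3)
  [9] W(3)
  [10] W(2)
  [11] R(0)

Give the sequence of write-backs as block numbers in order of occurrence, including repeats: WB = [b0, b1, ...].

0: R B7 → L1 miss [-]
1: W B0 → L0 miss [D]
2: W B4 → L1 miss [D]
3: W B4 → L1 hit [D]
4: W B4 → L1 hit [D]
5: W B4 → L1 hit [D]
6: R B6 → L0 miss wb→B0 [-]
7: W B5 → L2 miss [D]
8: R B3 → L0 miss [-]
9: W B3 → L0 hit [D]
10: W B2 → L2 miss wb→B5 [D]
11: R B0 → L0 miss wb→B3 [-]

WB = [0, 5, 3]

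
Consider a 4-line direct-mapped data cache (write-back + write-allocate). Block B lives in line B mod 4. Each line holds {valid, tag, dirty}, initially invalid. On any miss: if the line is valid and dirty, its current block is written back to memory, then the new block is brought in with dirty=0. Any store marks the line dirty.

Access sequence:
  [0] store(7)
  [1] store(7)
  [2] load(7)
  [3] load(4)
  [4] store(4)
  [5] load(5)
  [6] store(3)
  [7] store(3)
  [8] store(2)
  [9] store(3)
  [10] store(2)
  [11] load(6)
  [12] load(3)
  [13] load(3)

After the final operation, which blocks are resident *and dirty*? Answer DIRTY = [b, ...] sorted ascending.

0: W B7 → L3 miss [D]
1: W B7 → L3 hit [D]
2: R B7 → L3 hit [D]
3: R B4 → L0 miss [-]
4: W B4 → L0 hit [D]
5: R B5 → L1 miss [-]
6: W B3 → L3 miss wb→B7 [D]
7: W B3 → L3 hit [D]
8: W B2 → L2 miss [D]
9: W B3 → L3 hit [D]
10: W B2 → L2 hit [D]
11: R B6 → L2 miss wb→B2 [-]
12: R B3 → L3 hit [D]
13: R B3 → L3 hit [D]

DIRTY = [3, 4]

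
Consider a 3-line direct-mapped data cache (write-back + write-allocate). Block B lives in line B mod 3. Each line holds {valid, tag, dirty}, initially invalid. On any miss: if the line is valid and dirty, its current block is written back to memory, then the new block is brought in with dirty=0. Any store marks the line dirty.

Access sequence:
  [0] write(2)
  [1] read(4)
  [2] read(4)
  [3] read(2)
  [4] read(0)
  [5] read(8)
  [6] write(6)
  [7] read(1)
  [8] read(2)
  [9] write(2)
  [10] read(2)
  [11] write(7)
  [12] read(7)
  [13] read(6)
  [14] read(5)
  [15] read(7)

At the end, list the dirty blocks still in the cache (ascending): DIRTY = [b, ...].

DIRTY = [6, 7]

0: W B2 -> L2 miss  d=D]
1: R B4 -> L1 miss  d=-]
2: R B4 -> L1 hit  d=-]
3: R B2 -> L2 hit  d=D]
4: R B0 -> L0 miss  d=-]
5: R B8 -> L2 miss wb->B2  d=-]
6: W B6 -> L0 miss  d=D]
7: R B1 -> L1 miss  d=-]
8: R B2 -> L2 miss  d=-]
9: W B2 -> L2 hit  d=D]
10: R B2 -> L2 hit  d=D]
11: W B7 -> L1 miss  d=D]
12: R B7 -> L1 hit  d=D]
13: R B6 -> L0 hit  d=D]
14: R B5 -> L2 miss wb->B2  d=-]
15: R B7 -> L1 hit  d=D]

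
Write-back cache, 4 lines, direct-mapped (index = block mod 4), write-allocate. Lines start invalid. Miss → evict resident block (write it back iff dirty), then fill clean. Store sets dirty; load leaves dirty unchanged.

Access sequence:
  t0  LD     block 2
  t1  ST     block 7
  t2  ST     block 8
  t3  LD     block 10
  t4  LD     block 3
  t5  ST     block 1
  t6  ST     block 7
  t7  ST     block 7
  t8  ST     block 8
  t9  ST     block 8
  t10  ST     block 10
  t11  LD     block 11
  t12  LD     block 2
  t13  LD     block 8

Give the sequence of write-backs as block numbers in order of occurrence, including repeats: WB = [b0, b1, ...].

WB = [7, 7, 10]

0: R B2 → L2 miss [-]
1: W B7 → L3 miss [D]
2: W B8 → L0 miss [D]
3: R B10 → L2 miss [-]
4: R B3 → L3 miss wb→B7 [-]
5: W B1 → L1 miss [D]
6: W B7 → L3 miss [D]
7: W B7 → L3 hit [D]
8: W B8 → L0 hit [D]
9: W B8 → L0 hit [D]
10: W B10 → L2 hit [D]
11: R B11 → L3 miss wb→B7 [-]
12: R B2 → L2 miss wb→B10 [-]
13: R B8 → L0 hit [D]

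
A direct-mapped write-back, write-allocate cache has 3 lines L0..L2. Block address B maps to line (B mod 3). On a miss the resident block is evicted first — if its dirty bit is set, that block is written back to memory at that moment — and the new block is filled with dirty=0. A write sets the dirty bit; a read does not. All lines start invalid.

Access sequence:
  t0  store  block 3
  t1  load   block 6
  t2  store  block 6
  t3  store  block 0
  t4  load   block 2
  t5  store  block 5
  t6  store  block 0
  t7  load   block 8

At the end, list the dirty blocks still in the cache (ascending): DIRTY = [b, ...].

  0 | W B3 → L0 miss [D]
  1 | R B6 → L0 miss wb→B3 [-]
  2 | W B6 → L0 hit [D]
  3 | W B0 → L0 miss wb→B6 [D]
  4 | R B2 → L2 miss [-]
  5 | W B5 → L2 miss [D]
  6 | W B0 → L0 hit [D]
  7 | R B8 → L2 miss wb→B5 [-]

DIRTY = [0]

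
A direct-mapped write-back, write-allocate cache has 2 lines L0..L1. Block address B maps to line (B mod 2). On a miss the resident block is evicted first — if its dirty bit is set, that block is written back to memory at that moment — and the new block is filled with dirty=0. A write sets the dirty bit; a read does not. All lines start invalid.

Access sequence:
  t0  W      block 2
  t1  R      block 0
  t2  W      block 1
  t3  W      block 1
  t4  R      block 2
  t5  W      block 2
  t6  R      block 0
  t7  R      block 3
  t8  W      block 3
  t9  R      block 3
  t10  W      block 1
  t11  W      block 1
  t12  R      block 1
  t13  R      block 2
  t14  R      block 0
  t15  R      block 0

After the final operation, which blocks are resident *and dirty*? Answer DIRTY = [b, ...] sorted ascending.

0: W B2 -> L0 miss  d=D]
1: R B0 -> L0 miss wb->B2  d=-]
2: W B1 -> L1 miss  d=D]
3: W B1 -> L1 hit  d=D]
4: R B2 -> L0 miss  d=-]
5: W B2 -> L0 hit  d=D]
6: R B0 -> L0 miss wb->B2  d=-]
7: R B3 -> L1 miss wb->B1  d=-]
8: W B3 -> L1 hit  d=D]
9: R B3 -> L1 hit  d=D]
10: W B1 -> L1 miss wb->B3  d=D]
11: W B1 -> L1 hit  d=D]
12: R B1 -> L1 hit  d=D]
13: R B2 -> L0 miss  d=-]
14: R B0 -> L0 miss  d=-]
15: R B0 -> L0 hit  d=-]

DIRTY = [1]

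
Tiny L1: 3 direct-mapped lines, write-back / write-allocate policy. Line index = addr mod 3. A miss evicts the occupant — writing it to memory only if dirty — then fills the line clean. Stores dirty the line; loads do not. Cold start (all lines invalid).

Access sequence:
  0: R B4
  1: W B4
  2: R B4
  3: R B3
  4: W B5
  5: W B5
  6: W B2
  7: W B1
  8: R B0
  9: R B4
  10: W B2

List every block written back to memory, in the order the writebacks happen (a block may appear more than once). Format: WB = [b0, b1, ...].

0: R B4 → L1 miss [-]
1: W B4 → L1 hit [D]
2: R B4 → L1 hit [D]
3: R B3 → L0 miss [-]
4: W B5 → L2 miss [D]
5: W B5 → L2 hit [D]
6: W B2 → L2 miss wb→B5 [D]
7: W B1 → L1 miss wb→B4 [D]
8: R B0 → L0 miss [-]
9: R B4 → L1 miss wb→B1 [-]
10: W B2 → L2 hit [D]

WB = [5, 4, 1]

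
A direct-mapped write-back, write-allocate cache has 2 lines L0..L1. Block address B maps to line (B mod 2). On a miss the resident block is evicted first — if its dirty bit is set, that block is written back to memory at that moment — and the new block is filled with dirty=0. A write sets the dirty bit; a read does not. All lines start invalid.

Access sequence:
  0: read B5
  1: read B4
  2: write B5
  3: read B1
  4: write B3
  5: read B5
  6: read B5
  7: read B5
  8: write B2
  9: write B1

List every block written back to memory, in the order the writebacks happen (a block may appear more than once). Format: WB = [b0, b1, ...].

WB = [5, 3]

  0 | R B5 → L1 miss [-]
  1 | R B4 → L0 miss [-]
  2 | W B5 → L1 hit [D]
  3 | R B1 → L1 miss wb→B5 [-]
  4 | W B3 → L1 miss [D]
  5 | R B5 → L1 miss wb→B3 [-]
  6 | R B5 → L1 hit [-]
  7 | R B5 → L1 hit [-]
  8 | W B2 → L0 miss [D]
  9 | W B1 → L1 miss [D]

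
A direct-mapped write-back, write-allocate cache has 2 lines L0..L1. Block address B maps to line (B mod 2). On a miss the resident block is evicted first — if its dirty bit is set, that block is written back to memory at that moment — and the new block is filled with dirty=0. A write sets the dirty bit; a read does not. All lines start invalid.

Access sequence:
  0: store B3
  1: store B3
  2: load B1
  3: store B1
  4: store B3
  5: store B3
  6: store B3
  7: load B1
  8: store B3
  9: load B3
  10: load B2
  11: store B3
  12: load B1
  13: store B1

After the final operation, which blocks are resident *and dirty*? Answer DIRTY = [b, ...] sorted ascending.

DIRTY = [1]

0: W B3 -> L1 miss  d=D]
1: W B3 -> L1 hit  d=D]
2: R B1 -> L1 miss wb->B3  d=-]
3: W B1 -> L1 hit  d=D]
4: W B3 -> L1 miss wb->B1  d=D]
5: W B3 -> L1 hit  d=D]
6: W B3 -> L1 hit  d=D]
7: R B1 -> L1 miss wb->B3  d=-]
8: W B3 -> L1 miss  d=D]
9: R B3 -> L1 hit  d=D]
10: R B2 -> L0 miss  d=-]
11: W B3 -> L1 hit  d=D]
12: R B1 -> L1 miss wb->B3  d=-]
13: W B1 -> L1 hit  d=D]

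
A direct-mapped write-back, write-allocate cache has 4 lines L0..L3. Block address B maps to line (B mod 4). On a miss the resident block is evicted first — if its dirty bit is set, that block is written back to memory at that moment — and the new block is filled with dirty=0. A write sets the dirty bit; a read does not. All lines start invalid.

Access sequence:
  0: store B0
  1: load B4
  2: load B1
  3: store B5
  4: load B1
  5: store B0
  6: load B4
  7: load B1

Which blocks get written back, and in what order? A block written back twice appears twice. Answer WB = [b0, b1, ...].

WB = [0, 5, 0]

  0 | W B0 → L0 miss [D]
  1 | R B4 → L0 miss wb→B0 [-]
  2 | R B1 → L1 miss [-]
  3 | W B5 → L1 miss [D]
  4 | R B1 → L1 miss wb→B5 [-]
  5 | W B0 → L0 miss [D]
  6 | R B4 → L0 miss wb→B0 [-]
  7 | R B1 → L1 hit [-]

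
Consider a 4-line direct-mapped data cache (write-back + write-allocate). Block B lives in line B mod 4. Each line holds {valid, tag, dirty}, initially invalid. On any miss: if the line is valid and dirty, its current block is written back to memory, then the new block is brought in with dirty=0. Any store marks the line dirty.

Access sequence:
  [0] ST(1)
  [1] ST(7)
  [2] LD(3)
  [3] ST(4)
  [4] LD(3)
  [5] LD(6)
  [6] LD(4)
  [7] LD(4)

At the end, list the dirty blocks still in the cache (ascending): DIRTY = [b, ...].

DIRTY = [1, 4]

  0 | W B1 → L1 miss [D]
  1 | W B7 → L3 miss [D]
  2 | R B3 → L3 miss wb→B7 [-]
  3 | W B4 → L0 miss [D]
  4 | R B3 → L3 hit [-]
  5 | R B6 → L2 miss [-]
  6 | R B4 → L0 hit [D]
  7 | R B4 → L0 hit [D]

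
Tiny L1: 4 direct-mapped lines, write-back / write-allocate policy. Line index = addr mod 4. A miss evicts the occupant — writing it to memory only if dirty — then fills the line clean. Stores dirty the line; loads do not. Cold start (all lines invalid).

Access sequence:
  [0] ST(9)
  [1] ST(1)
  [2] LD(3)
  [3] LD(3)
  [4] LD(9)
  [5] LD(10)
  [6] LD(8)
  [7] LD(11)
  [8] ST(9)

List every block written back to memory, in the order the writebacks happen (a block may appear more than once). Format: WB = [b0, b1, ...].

WB = [9, 1]

0: W B9 → L1 miss [D]
1: W B1 → L1 miss wb→B9 [D]
2: R B3 → L3 miss [-]
3: R B3 → L3 hit [-]
4: R B9 → L1 miss wb→B1 [-]
5: R B10 → L2 miss [-]
6: R B8 → L0 miss [-]
7: R B11 → L3 miss [-]
8: W B9 → L1 hit [D]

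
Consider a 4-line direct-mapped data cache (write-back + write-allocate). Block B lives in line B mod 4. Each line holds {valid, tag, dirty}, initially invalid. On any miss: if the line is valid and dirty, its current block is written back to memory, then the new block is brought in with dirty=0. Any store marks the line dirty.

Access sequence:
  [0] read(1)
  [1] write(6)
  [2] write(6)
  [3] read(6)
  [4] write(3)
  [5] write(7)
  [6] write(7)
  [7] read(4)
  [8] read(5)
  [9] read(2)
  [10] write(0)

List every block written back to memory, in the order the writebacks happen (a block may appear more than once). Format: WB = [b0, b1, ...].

WB = [3, 6]

  0 | R B1 → L1 miss [-]
  1 | W B6 → L2 miss [D]
  2 | W B6 → L2 hit [D]
  3 | R B6 → L2 hit [D]
  4 | W B3 → L3 miss [D]
  5 | W B7 → L3 miss wb→B3 [D]
  6 | W B7 → L3 hit [D]
  7 | R B4 → L0 miss [-]
  8 | R B5 → L1 miss [-]
  9 | R B2 → L2 miss wb→B6 [-]
  10 | W B0 → L0 miss [D]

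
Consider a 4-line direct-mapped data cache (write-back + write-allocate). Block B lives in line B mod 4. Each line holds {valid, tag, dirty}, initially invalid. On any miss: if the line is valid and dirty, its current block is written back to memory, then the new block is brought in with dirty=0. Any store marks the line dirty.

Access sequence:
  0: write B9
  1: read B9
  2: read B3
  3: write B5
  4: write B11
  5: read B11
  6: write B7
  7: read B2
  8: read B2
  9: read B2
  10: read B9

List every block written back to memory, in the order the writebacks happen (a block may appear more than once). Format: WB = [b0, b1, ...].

WB = [9, 11, 5]

  0 | W B9 → L1 miss [D]
  1 | R B9 → L1 hit [D]
  2 | R B3 → L3 miss [-]
  3 | W B5 → L1 miss wb→B9 [D]
  4 | W B11 → L3 miss [D]
  5 | R B11 → L3 hit [D]
  6 | W B7 → L3 miss wb→B11 [D]
  7 | R B2 → L2 miss [-]
  8 | R B2 → L2 hit [-]
  9 | R B2 → L2 hit [-]
  10 | R B9 → L1 miss wb→B5 [-]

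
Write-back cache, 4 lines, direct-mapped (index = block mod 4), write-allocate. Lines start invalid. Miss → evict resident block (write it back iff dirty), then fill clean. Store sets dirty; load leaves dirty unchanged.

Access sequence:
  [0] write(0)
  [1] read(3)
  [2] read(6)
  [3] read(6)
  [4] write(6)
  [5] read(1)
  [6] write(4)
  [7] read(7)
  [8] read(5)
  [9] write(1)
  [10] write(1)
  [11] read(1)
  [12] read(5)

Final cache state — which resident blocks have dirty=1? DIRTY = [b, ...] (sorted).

DIRTY = [4, 6]

0: W B0 → L0 miss [D]
1: R B3 → L3 miss [-]
2: R B6 → L2 miss [-]
3: R B6 → L2 hit [-]
4: W B6 → L2 hit [D]
5: R B1 → L1 miss [-]
6: W B4 → L0 miss wb→B0 [D]
7: R B7 → L3 miss [-]
8: R B5 → L1 miss [-]
9: W B1 → L1 miss [D]
10: W B1 → L1 hit [D]
11: R B1 → L1 hit [D]
12: R B5 → L1 miss wb→B1 [-]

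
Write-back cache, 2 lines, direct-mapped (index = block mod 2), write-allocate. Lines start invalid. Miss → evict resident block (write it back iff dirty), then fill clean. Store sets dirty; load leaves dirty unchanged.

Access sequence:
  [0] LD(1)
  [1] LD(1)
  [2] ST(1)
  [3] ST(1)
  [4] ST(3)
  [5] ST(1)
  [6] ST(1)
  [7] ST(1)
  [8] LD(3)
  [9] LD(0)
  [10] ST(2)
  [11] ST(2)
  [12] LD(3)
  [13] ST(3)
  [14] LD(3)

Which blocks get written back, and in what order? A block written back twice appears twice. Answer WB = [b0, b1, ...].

WB = [1, 3, 1]

0: R B1 → L1 miss [-]
1: R B1 → L1 hit [-]
2: W B1 → L1 hit [D]
3: W B1 → L1 hit [D]
4: W B3 → L1 miss wb→B1 [D]
5: W B1 → L1 miss wb→B3 [D]
6: W B1 → L1 hit [D]
7: W B1 → L1 hit [D]
8: R B3 → L1 miss wb→B1 [-]
9: R B0 → L0 miss [-]
10: W B2 → L0 miss [D]
11: W B2 → L0 hit [D]
12: R B3 → L1 hit [-]
13: W B3 → L1 hit [D]
14: R B3 → L1 hit [D]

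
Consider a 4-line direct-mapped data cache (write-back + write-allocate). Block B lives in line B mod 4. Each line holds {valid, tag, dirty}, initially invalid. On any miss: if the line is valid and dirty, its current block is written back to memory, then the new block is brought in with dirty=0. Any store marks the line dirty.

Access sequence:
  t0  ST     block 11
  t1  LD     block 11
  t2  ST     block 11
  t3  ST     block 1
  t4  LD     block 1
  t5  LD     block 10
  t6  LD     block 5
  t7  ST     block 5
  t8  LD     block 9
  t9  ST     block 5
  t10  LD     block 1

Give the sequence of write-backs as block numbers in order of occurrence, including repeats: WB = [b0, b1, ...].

WB = [1, 5, 5]

0: W B11 -> L3 miss  d=D]
1: R B11 -> L3 hit  d=D]
2: W B11 -> L3 hit  d=D]
3: W B1 -> L1 miss  d=D]
4: R B1 -> L1 hit  d=D]
5: R B10 -> L2 miss  d=-]
6: R B5 -> L1 miss wb->B1  d=-]
7: W B5 -> L1 hit  d=D]
8: R B9 -> L1 miss wb->B5  d=-]
9: W B5 -> L1 miss  d=D]
10: R B1 -> L1 miss wb->B5  d=-]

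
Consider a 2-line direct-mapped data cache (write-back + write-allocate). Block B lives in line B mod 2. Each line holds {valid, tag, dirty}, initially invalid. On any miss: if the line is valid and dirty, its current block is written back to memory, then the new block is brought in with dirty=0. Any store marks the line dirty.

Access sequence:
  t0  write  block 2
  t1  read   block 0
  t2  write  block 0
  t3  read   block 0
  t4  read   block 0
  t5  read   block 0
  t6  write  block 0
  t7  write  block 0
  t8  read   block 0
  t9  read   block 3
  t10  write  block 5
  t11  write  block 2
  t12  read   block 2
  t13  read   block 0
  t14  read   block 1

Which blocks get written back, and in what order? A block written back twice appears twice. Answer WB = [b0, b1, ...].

  0 | W B2 → L0 miss [D]
  1 | R B0 → L0 miss wb→B2 [-]
  2 | W B0 → L0 hit [D]
  3 | R B0 → L0 hit [D]
  4 | R B0 → L0 hit [D]
  5 | R B0 → L0 hit [D]
  6 | W B0 → L0 hit [D]
  7 | W B0 → L0 hit [D]
  8 | R B0 → L0 hit [D]
  9 | R B3 → L1 miss [-]
  10 | W B5 → L1 miss [D]
  11 | W B2 → L0 miss wb→B0 [D]
  12 | R B2 → L0 hit [D]
  13 | R B0 → L0 miss wb→B2 [-]
  14 | R B1 → L1 miss wb→B5 [-]

WB = [2, 0, 2, 5]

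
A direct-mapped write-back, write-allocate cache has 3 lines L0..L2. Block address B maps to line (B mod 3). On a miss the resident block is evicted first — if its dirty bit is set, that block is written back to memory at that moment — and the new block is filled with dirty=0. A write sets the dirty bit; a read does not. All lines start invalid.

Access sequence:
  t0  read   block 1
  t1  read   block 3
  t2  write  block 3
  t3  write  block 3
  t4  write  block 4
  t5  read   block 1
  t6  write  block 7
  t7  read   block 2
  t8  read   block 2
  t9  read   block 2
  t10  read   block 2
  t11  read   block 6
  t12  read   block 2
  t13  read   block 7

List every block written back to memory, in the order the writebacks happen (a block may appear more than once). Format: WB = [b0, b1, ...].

WB = [4, 3]

0: R B1 -> L1 miss  d=-]
1: R B3 -> L0 miss  d=-]
2: W B3 -> L0 hit  d=D]
3: W B3 -> L0 hit  d=D]
4: W B4 -> L1 miss  d=D]
5: R B1 -> L1 miss wb->B4  d=-]
6: W B7 -> L1 miss  d=D]
7: R B2 -> L2 miss  d=-]
8: R B2 -> L2 hit  d=-]
9: R B2 -> L2 hit  d=-]
10: R B2 -> L2 hit  d=-]
11: R B6 -> L0 miss wb->B3  d=-]
12: R B2 -> L2 hit  d=-]
13: R B7 -> L1 hit  d=D]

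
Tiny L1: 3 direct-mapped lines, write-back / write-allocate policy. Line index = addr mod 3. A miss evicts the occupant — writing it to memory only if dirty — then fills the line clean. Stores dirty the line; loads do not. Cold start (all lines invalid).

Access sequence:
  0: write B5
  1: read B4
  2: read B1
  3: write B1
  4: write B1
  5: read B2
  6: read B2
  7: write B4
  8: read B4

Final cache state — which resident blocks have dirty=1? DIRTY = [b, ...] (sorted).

0: W B5 -> L2 miss  d=D]
1: R B4 -> L1 miss  d=-]
2: R B1 -> L1 miss  d=-]
3: W B1 -> L1 hit  d=D]
4: W B1 -> L1 hit  d=D]
5: R B2 -> L2 miss wb->B5  d=-]
6: R B2 -> L2 hit  d=-]
7: W B4 -> L1 miss wb->B1  d=D]
8: R B4 -> L1 hit  d=D]

DIRTY = [4]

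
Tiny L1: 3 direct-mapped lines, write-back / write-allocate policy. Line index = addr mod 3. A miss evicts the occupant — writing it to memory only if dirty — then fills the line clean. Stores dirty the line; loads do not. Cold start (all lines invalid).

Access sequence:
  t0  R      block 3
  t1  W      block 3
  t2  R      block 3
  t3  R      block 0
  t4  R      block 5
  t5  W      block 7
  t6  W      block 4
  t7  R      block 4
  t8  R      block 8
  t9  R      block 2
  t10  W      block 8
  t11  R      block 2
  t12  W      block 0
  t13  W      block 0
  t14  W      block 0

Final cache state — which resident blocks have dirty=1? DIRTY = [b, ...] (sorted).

0: R B3 -> L0 miss  d=-]
1: W B3 -> L0 hit  d=D]
2: R B3 -> L0 hit  d=D]
3: R B0 -> L0 miss wb->B3  d=-]
4: R B5 -> L2 miss  d=-]
5: W B7 -> L1 miss  d=D]
6: W B4 -> L1 miss wb->B7  d=D]
7: R B4 -> L1 hit  d=D]
8: R B8 -> L2 miss  d=-]
9: R B2 -> L2 miss  d=-]
10: W B8 -> L2 miss  d=D]
11: R B2 -> L2 miss wb->B8  d=-]
12: W B0 -> L0 hit  d=D]
13: W B0 -> L0 hit  d=D]
14: W B0 -> L0 hit  d=D]

DIRTY = [0, 4]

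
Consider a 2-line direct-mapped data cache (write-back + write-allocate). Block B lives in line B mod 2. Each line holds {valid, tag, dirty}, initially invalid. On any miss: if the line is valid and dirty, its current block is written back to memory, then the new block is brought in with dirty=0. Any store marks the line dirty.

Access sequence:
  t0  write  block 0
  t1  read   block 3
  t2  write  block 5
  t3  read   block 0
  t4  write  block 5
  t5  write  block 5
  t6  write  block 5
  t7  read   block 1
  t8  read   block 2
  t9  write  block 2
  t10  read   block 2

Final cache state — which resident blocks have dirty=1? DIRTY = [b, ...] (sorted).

DIRTY = [2]

0: W B0 → L0 miss [D]
1: R B3 → L1 miss [-]
2: W B5 → L1 miss [D]
3: R B0 → L0 hit [D]
4: W B5 → L1 hit [D]
5: W B5 → L1 hit [D]
6: W B5 → L1 hit [D]
7: R B1 → L1 miss wb→B5 [-]
8: R B2 → L0 miss wb→B0 [-]
9: W B2 → L0 hit [D]
10: R B2 → L0 hit [D]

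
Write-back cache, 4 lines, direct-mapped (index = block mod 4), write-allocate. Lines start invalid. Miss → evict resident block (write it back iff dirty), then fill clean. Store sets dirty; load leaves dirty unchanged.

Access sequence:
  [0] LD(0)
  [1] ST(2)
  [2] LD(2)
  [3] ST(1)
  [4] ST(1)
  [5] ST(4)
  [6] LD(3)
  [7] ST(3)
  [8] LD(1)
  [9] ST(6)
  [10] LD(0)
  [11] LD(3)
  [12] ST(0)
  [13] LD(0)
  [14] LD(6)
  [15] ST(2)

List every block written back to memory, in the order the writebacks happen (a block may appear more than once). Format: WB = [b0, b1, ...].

WB = [2, 4, 6]

0: R B0 -> L0 miss  d=-]
1: W B2 -> L2 miss  d=D]
2: R B2 -> L2 hit  d=D]
3: W B1 -> L1 miss  d=D]
4: W B1 -> L1 hit  d=D]
5: W B4 -> L0 miss  d=D]
6: R B3 -> L3 miss  d=-]
7: W B3 -> L3 hit  d=D]
8: R B1 -> L1 hit  d=D]
9: W B6 -> L2 miss wb->B2  d=D]
10: R B0 -> L0 miss wb->B4  d=-]
11: R B3 -> L3 hit  d=D]
12: W B0 -> L0 hit  d=D]
13: R B0 -> L0 hit  d=D]
14: R B6 -> L2 hit  d=D]
15: W B2 -> L2 miss wb->B6  d=D]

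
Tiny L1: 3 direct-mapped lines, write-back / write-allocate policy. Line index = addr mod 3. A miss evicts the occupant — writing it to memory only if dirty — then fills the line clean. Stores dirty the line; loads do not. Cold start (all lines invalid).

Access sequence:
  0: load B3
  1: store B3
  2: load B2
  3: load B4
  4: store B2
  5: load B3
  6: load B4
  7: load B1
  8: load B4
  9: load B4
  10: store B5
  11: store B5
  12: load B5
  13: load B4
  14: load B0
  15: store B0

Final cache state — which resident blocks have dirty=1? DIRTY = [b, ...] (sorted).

DIRTY = [0, 5]

  0 | R B3 → L0 miss [-]
  1 | W B3 → L0 hit [D]
  2 | R B2 → L2 miss [-]
  3 | R B4 → L1 miss [-]
  4 | W B2 → L2 hit [D]
  5 | R B3 → L0 hit [D]
  6 | R B4 → L1 hit [-]
  7 | R B1 → L1 miss [-]
  8 | R B4 → L1 miss [-]
  9 | R B4 → L1 hit [-]
  10 | W B5 → L2 miss wb→B2 [D]
  11 | W B5 → L2 hit [D]
  12 | R B5 → L2 hit [D]
  13 | R B4 → L1 hit [-]
  14 | R B0 → L0 miss wb→B3 [-]
  15 | W B0 → L0 hit [D]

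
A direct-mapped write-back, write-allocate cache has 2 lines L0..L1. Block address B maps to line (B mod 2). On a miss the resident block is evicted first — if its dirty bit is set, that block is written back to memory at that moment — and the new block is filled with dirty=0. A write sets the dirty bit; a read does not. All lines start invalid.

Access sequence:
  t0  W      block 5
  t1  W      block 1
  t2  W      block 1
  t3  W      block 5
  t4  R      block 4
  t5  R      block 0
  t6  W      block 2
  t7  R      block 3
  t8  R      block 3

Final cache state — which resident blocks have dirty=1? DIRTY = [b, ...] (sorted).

  0 | W B5 → L1 miss [D]
  1 | W B1 → L1 miss wb→B5 [D]
  2 | W B1 → L1 hit [D]
  3 | W B5 → L1 miss wb→B1 [D]
  4 | R B4 → L0 miss [-]
  5 | R B0 → L0 miss [-]
  6 | W B2 → L0 miss [D]
  7 | R B3 → L1 miss wb→B5 [-]
  8 | R B3 → L1 hit [-]

DIRTY = [2]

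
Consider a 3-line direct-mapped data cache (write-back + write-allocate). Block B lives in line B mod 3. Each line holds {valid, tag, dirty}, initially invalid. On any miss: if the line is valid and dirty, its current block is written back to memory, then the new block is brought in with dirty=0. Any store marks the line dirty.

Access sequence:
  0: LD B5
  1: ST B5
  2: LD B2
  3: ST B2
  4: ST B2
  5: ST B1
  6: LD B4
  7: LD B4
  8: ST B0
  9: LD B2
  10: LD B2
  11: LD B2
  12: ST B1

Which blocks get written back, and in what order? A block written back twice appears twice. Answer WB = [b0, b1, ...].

WB = [5, 1]

0: R B5 → L2 miss [-]
1: W B5 → L2 hit [D]
2: R B2 → L2 miss wb→B5 [-]
3: W B2 → L2 hit [D]
4: W B2 → L2 hit [D]
5: W B1 → L1 miss [D]
6: R B4 → L1 miss wb→B1 [-]
7: R B4 → L1 hit [-]
8: W B0 → L0 miss [D]
9: R B2 → L2 hit [D]
10: R B2 → L2 hit [D]
11: R B2 → L2 hit [D]
12: W B1 → L1 miss [D]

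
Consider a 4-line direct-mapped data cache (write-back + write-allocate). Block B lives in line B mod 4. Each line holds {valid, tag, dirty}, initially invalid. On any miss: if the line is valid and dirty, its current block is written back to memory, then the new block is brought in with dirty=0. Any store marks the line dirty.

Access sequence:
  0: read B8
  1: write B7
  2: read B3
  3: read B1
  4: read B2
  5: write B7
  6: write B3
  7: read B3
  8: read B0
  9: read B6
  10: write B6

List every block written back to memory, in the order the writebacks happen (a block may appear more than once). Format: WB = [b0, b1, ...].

0: R B8 -> L0 miss  d=-]
1: W B7 -> L3 miss  d=D]
2: R B3 -> L3 miss wb->B7  d=-]
3: R B1 -> L1 miss  d=-]
4: R B2 -> L2 miss  d=-]
5: W B7 -> L3 miss  d=D]
6: W B3 -> L3 miss wb->B7  d=D]
7: R B3 -> L3 hit  d=D]
8: R B0 -> L0 miss  d=-]
9: R B6 -> L2 miss  d=-]
10: W B6 -> L2 hit  d=D]

WB = [7, 7]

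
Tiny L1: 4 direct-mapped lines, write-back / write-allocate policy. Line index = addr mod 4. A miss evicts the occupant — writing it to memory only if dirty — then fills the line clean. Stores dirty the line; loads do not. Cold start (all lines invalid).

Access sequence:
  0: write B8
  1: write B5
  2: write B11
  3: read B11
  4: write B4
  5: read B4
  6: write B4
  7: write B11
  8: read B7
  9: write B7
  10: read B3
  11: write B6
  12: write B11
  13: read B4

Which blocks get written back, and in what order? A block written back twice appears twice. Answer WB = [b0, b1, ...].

WB = [8, 11, 7]

0: W B8 → L0 miss [D]
1: W B5 → L1 miss [D]
2: W B11 → L3 miss [D]
3: R B11 → L3 hit [D]
4: W B4 → L0 miss wb→B8 [D]
5: R B4 → L0 hit [D]
6: W B4 → L0 hit [D]
7: W B11 → L3 hit [D]
8: R B7 → L3 miss wb→B11 [-]
9: W B7 → L3 hit [D]
10: R B3 → L3 miss wb→B7 [-]
11: W B6 → L2 miss [D]
12: W B11 → L3 miss [D]
13: R B4 → L0 hit [D]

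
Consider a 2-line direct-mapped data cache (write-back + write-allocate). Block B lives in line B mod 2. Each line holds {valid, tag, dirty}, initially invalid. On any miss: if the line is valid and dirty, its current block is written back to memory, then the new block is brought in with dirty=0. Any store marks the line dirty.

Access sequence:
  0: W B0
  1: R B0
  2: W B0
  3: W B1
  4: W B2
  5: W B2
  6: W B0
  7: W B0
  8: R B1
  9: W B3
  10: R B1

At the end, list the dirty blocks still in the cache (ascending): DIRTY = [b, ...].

  0 | W B0 → L0 miss [D]
  1 | R B0 → L0 hit [D]
  2 | W B0 → L0 hit [D]
  3 | W B1 → L1 miss [D]
  4 | W B2 → L0 miss wb→B0 [D]
  5 | W B2 → L0 hit [D]
  6 | W B0 → L0 miss wb→B2 [D]
  7 | W B0 → L0 hit [D]
  8 | R B1 → L1 hit [D]
  9 | W B3 → L1 miss wb→B1 [D]
  10 | R B1 → L1 miss wb→B3 [-]

DIRTY = [0]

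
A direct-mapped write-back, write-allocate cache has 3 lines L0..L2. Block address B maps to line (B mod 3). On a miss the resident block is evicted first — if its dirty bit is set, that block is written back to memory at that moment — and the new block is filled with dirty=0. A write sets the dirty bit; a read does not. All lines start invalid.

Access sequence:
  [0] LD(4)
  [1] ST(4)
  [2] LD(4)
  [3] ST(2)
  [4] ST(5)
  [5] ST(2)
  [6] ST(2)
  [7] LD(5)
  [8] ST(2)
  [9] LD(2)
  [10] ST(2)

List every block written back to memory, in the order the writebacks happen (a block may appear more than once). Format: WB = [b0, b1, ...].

WB = [2, 5, 2]

0: R B4 → L1 miss [-]
1: W B4 → L1 hit [D]
2: R B4 → L1 hit [D]
3: W B2 → L2 miss [D]
4: W B5 → L2 miss wb→B2 [D]
5: W B2 → L2 miss wb→B5 [D]
6: W B2 → L2 hit [D]
7: R B5 → L2 miss wb→B2 [-]
8: W B2 → L2 miss [D]
9: R B2 → L2 hit [D]
10: W B2 → L2 hit [D]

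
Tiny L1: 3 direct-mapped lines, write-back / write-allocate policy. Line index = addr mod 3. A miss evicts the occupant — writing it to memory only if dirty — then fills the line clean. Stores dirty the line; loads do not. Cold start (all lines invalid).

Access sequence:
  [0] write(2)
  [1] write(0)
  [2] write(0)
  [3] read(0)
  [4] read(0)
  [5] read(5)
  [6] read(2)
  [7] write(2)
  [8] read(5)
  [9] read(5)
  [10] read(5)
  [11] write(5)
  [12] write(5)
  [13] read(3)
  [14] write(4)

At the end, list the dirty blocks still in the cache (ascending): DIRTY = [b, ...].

DIRTY = [4, 5]

0: W B2 → L2 miss [D]
1: W B0 → L0 miss [D]
2: W B0 → L0 hit [D]
3: R B0 → L0 hit [D]
4: R B0 → L0 hit [D]
5: R B5 → L2 miss wb→B2 [-]
6: R B2 → L2 miss [-]
7: W B2 → L2 hit [D]
8: R B5 → L2 miss wb→B2 [-]
9: R B5 → L2 hit [-]
10: R B5 → L2 hit [-]
11: W B5 → L2 hit [D]
12: W B5 → L2 hit [D]
13: R B3 → L0 miss wb→B0 [-]
14: W B4 → L1 miss [D]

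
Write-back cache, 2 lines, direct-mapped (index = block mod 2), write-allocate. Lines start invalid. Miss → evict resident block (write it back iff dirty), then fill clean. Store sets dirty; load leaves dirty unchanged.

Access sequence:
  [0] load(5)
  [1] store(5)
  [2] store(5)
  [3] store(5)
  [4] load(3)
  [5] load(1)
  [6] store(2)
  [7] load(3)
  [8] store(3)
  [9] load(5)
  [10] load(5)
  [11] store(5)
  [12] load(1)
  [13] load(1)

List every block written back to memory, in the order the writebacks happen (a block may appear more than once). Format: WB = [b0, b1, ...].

0: R B5 → L1 miss [-]
1: W B5 → L1 hit [D]
2: W B5 → L1 hit [D]
3: W B5 → L1 hit [D]
4: R B3 → L1 miss wb→B5 [-]
5: R B1 → L1 miss [-]
6: W B2 → L0 miss [D]
7: R B3 → L1 miss [-]
8: W B3 → L1 hit [D]
9: R B5 → L1 miss wb→B3 [-]
10: R B5 → L1 hit [-]
11: W B5 → L1 hit [D]
12: R B1 → L1 miss wb→B5 [-]
13: R B1 → L1 hit [-]

WB = [5, 3, 5]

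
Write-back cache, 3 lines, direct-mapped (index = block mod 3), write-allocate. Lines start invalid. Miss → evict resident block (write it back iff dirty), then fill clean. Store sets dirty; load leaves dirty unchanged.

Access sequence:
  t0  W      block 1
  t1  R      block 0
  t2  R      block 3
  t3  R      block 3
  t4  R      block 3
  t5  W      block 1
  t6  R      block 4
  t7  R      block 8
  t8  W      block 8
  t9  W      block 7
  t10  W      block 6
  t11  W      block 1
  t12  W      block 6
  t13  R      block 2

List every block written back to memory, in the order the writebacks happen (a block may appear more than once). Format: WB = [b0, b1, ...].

WB = [1, 7, 8]

  0 | W B1 → L1 miss [D]
  1 | R B0 → L0 miss [-]
  2 | R B3 → L0 miss [-]
  3 | R B3 → L0 hit [-]
  4 | R B3 → L0 hit [-]
  5 | W B1 → L1 hit [D]
  6 | R B4 → L1 miss wb→B1 [-]
  7 | R B8 → L2 miss [-]
  8 | W B8 → L2 hit [D]
  9 | W B7 → L1 miss [D]
  10 | W B6 → L0 miss [D]
  11 | W B1 → L1 miss wb→B7 [D]
  12 | W B6 → L0 hit [D]
  13 | R B2 → L2 miss wb→B8 [-]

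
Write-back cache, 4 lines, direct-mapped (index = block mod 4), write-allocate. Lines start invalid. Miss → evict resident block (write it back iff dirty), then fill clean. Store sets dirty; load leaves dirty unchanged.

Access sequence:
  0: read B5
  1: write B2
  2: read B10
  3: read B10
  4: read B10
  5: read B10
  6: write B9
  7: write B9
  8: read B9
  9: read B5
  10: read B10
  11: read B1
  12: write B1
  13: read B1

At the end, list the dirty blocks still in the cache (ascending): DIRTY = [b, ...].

DIRTY = [1]

0: R B5 -> L1 miss  d=-]
1: W B2 -> L2 miss  d=D]
2: R B10 -> L2 miss wb->B2  d=-]
3: R B10 -> L2 hit  d=-]
4: R B10 -> L2 hit  d=-]
5: R B10 -> L2 hit  d=-]
6: W B9 -> L1 miss  d=D]
7: W B9 -> L1 hit  d=D]
8: R B9 -> L1 hit  d=D]
9: R B5 -> L1 miss wb->B9  d=-]
10: R B10 -> L2 hit  d=-]
11: R B1 -> L1 miss  d=-]
12: W B1 -> L1 hit  d=D]
13: R B1 -> L1 hit  d=D]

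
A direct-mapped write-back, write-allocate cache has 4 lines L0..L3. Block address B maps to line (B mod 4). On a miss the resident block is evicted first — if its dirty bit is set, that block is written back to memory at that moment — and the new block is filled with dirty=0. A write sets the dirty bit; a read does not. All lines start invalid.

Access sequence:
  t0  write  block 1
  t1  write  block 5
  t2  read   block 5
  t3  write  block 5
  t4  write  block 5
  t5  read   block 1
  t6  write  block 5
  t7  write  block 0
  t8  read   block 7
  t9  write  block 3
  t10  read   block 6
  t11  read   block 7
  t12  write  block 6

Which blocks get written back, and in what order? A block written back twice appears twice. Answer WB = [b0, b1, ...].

WB = [1, 5, 3]

  0 | W B1 → L1 miss [D]
  1 | W B5 → L1 miss wb→B1 [D]
  2 | R B5 → L1 hit [D]
  3 | W B5 → L1 hit [D]
  4 | W B5 → L1 hit [D]
  5 | R B1 → L1 miss wb→B5 [-]
  6 | W B5 → L1 miss [D]
  7 | W B0 → L0 miss [D]
  8 | R B7 → L3 miss [-]
  9 | W B3 → L3 miss [D]
  10 | R B6 → L2 miss [-]
  11 | R B7 → L3 miss wb→B3 [-]
  12 | W B6 → L2 hit [D]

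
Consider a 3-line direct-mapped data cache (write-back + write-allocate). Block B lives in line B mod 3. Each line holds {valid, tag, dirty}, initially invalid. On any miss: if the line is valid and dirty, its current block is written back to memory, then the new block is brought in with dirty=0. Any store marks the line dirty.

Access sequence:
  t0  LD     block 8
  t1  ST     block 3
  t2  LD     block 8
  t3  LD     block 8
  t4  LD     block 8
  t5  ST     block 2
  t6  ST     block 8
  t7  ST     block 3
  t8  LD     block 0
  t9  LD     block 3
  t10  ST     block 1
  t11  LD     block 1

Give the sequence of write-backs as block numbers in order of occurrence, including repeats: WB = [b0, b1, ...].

0: R B8 -> L2 miss  d=-]
1: W B3 -> L0 miss  d=D]
2: R B8 -> L2 hit  d=-]
3: R B8 -> L2 hit  d=-]
4: R B8 -> L2 hit  d=-]
5: W B2 -> L2 miss  d=D]
6: W B8 -> L2 miss wb->B2  d=D]
7: W B3 -> L0 hit  d=D]
8: R B0 -> L0 miss wb->B3  d=-]
9: R B3 -> L0 miss  d=-]
10: W B1 -> L1 miss  d=D]
11: R B1 -> L1 hit  d=D]

WB = [2, 3]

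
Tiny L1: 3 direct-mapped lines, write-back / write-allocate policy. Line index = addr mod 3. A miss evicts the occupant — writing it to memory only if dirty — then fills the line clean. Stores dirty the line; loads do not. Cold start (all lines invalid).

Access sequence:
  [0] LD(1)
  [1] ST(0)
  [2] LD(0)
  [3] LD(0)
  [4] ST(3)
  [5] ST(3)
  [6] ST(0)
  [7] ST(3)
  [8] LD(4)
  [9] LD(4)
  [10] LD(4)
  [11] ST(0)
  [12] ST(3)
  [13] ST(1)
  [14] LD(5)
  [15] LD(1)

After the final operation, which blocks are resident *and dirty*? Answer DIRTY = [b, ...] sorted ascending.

DIRTY = [1, 3]

0: R B1 → L1 miss [-]
1: W B0 → L0 miss [D]
2: R B0 → L0 hit [D]
3: R B0 → L0 hit [D]
4: W B3 → L0 miss wb→B0 [D]
5: W B3 → L0 hit [D]
6: W B0 → L0 miss wb→B3 [D]
7: W B3 → L0 miss wb→B0 [D]
8: R B4 → L1 miss [-]
9: R B4 → L1 hit [-]
10: R B4 → L1 hit [-]
11: W B0 → L0 miss wb→B3 [D]
12: W B3 → L0 miss wb→B0 [D]
13: W B1 → L1 miss [D]
14: R B5 → L2 miss [-]
15: R B1 → L1 hit [D]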